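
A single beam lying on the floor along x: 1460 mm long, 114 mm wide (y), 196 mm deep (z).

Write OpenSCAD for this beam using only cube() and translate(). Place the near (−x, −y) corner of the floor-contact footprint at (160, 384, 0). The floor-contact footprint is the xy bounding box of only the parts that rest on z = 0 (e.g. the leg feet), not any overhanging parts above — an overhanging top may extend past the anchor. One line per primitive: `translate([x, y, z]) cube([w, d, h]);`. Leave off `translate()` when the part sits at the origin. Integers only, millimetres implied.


translate([160, 384, 0]) cube([1460, 114, 196]);


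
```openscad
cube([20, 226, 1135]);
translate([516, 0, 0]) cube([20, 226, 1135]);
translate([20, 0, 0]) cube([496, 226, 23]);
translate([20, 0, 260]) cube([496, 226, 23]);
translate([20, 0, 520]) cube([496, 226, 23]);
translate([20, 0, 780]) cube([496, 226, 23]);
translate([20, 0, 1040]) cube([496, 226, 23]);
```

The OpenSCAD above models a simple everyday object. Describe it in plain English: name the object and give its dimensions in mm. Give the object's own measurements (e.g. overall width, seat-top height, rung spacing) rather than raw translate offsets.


An open bookshelf. Two side panels, each 20 mm thick, 226 mm deep and 1135 mm tall, stand 536 mm apart (outside-to-outside). Between them sit 5 shelves, each 23 mm thick and 226 mm deep, spanning the full gap between the sides. The bottom shelf rests on the floor (its underside at z = 0) and the clear gap between one shelf's top and the next shelf's underside is 237 mm.


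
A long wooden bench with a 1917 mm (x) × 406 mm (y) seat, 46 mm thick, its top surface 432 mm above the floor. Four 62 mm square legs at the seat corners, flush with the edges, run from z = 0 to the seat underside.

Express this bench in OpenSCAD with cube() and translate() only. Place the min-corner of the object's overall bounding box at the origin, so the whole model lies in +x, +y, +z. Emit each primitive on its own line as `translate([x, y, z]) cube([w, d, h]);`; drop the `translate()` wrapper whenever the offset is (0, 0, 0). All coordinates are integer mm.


// leg_h = 432 − 46 = 386
translate([0, 0, 386]) cube([1917, 406, 46]);
cube([62, 62, 386]);
translate([0, 344, 0]) cube([62, 62, 386]);
translate([1855, 0, 0]) cube([62, 62, 386]);
translate([1855, 344, 0]) cube([62, 62, 386]);


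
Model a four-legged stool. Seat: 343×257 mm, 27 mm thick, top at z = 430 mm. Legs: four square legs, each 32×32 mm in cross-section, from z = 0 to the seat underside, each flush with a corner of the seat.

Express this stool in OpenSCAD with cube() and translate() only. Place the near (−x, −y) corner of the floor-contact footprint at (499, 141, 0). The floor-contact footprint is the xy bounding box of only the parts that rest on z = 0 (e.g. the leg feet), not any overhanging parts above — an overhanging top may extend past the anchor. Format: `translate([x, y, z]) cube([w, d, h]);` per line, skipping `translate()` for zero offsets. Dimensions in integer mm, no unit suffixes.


translate([499, 141, 403]) cube([343, 257, 27]);
translate([499, 141, 0]) cube([32, 32, 403]);
translate([810, 141, 0]) cube([32, 32, 403]);
translate([499, 366, 0]) cube([32, 32, 403]);
translate([810, 366, 0]) cube([32, 32, 403]);


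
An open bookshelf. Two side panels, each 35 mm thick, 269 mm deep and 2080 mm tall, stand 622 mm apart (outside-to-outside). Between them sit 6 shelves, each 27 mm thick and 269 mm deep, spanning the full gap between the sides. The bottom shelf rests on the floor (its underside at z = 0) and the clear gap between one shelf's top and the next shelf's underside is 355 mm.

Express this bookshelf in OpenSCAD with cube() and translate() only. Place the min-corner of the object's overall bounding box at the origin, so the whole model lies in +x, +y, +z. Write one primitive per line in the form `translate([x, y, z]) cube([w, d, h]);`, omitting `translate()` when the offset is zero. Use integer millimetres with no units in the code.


cube([35, 269, 2080]);
translate([587, 0, 0]) cube([35, 269, 2080]);
translate([35, 0, 0]) cube([552, 269, 27]);
translate([35, 0, 382]) cube([552, 269, 27]);
translate([35, 0, 764]) cube([552, 269, 27]);
translate([35, 0, 1146]) cube([552, 269, 27]);
translate([35, 0, 1528]) cube([552, 269, 27]);
translate([35, 0, 1910]) cube([552, 269, 27]);


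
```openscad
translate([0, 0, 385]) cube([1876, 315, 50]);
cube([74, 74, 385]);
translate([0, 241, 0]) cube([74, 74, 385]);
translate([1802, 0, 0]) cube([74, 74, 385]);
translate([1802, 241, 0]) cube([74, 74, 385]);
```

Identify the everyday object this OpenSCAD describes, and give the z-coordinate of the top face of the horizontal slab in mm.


A bench. The seat-top height is 435 mm.

A long slab on four corner posts — a bench. The slab sits at z = 385 with thickness 50, so the top is 385 + 50 = 435 mm.


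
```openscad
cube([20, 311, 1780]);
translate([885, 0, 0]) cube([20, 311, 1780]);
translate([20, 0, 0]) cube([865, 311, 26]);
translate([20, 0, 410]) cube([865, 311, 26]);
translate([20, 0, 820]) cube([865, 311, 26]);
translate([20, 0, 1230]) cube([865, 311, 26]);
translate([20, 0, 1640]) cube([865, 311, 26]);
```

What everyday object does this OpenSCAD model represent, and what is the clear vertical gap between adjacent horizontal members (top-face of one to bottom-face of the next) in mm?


A bookshelf. The clear shelf gap is 384 mm.

Two tall side panels with 5 horizontal boards between them — a bookshelf. The first two shelf undersides are at z = 0 and z = 410; with shelf thickness 26, the clear gap is 410 − 0 − 26 = 384 mm.


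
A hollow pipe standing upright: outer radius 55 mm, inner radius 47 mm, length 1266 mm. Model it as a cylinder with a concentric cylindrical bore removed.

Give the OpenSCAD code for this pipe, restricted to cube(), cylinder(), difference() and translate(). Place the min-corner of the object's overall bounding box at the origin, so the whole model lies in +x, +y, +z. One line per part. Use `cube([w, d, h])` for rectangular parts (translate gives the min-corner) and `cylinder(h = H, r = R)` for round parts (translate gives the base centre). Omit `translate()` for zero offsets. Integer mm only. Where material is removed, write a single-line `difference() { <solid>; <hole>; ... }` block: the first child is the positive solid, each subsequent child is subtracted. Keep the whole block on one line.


difference() { translate([55, 55, 0]) cylinder(h = 1266, r = 55); translate([55, 55, 0]) cylinder(h = 1266, r = 47); }


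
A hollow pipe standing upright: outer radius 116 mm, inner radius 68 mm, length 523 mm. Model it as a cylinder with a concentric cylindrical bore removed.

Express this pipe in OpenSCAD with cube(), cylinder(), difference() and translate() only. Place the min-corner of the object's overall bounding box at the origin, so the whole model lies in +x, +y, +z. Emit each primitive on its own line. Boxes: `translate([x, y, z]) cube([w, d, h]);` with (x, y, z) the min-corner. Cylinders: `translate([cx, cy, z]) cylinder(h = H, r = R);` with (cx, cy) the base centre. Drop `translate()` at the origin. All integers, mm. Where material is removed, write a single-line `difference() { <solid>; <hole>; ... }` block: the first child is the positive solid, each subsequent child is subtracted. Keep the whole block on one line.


difference() { translate([116, 116, 0]) cylinder(h = 523, r = 116); translate([116, 116, 0]) cylinder(h = 523, r = 68); }


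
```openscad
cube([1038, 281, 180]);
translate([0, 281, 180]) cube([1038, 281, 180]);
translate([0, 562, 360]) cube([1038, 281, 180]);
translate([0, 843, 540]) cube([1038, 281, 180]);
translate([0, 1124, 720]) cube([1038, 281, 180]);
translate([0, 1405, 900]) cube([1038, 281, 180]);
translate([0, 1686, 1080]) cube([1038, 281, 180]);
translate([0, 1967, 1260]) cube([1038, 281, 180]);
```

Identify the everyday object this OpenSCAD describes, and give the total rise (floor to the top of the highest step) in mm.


A staircase. The total rise is 1440 mm.

8 identical blocks, each offset up and back from the previous — a staircase. Each step is 180 mm tall and there are 8 of them, so the total rise is 8 × 180 = 1440 mm.


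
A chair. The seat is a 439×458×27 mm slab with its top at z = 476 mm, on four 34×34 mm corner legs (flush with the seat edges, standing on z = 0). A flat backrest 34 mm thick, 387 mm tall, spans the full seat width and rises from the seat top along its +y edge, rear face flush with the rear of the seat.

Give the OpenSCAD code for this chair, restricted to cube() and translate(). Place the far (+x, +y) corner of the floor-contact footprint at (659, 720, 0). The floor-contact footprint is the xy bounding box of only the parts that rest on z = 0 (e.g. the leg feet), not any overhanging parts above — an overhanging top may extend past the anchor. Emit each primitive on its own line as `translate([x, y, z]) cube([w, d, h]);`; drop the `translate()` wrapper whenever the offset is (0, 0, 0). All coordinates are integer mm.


// leg_h = 476 - 27 = 449
translate([220, 262, 449]) cube([439, 458, 27]);
translate([220, 262, 0]) cube([34, 34, 449]);
translate([625, 262, 0]) cube([34, 34, 449]);
translate([220, 686, 0]) cube([34, 34, 449]);
translate([625, 686, 0]) cube([34, 34, 449]);
translate([220, 686, 476]) cube([439, 34, 387]);


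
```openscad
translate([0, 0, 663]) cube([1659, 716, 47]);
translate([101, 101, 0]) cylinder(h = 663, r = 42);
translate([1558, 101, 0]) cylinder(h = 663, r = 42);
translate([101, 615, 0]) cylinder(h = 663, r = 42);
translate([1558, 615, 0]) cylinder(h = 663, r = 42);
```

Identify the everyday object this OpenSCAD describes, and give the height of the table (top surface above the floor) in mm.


A table. The table height is 710 mm.

A 1659×716×47 slab sits at z = 663 on four Ø84 mm round legs — a table. The top surface is at 663 + 47 = 710 mm.


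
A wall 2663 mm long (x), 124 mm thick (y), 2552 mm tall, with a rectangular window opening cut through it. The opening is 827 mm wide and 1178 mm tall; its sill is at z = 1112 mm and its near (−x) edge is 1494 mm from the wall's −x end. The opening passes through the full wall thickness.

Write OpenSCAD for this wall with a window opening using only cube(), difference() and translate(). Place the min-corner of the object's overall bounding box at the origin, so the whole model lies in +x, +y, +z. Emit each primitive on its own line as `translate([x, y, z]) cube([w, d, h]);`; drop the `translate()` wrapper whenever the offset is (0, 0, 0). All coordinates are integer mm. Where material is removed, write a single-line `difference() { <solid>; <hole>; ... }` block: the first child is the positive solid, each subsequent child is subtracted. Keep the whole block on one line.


difference() { cube([2663, 124, 2552]); translate([1494, 0, 1112]) cube([827, 124, 1178]); }


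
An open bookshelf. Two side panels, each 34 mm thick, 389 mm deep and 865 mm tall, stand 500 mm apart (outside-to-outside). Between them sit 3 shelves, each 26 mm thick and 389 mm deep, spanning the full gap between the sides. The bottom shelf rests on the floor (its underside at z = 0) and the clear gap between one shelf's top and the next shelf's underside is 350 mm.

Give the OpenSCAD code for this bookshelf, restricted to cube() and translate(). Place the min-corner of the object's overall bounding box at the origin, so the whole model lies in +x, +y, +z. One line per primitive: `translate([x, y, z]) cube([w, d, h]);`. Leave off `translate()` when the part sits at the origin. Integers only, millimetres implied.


cube([34, 389, 865]);
translate([466, 0, 0]) cube([34, 389, 865]);
translate([34, 0, 0]) cube([432, 389, 26]);
translate([34, 0, 376]) cube([432, 389, 26]);
translate([34, 0, 752]) cube([432, 389, 26]);


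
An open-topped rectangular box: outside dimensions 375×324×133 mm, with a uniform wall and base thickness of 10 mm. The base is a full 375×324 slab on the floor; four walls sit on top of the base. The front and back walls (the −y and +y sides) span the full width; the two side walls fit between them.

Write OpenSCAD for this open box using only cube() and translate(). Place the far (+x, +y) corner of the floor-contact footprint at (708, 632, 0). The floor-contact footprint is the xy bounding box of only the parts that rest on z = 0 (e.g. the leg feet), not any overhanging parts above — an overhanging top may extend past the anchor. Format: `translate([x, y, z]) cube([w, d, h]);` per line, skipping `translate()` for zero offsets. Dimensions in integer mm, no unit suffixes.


translate([333, 308, 0]) cube([375, 324, 10]);
translate([333, 308, 10]) cube([375, 10, 123]);
translate([333, 622, 10]) cube([375, 10, 123]);
translate([333, 318, 10]) cube([10, 304, 123]);
translate([698, 318, 10]) cube([10, 304, 123]);


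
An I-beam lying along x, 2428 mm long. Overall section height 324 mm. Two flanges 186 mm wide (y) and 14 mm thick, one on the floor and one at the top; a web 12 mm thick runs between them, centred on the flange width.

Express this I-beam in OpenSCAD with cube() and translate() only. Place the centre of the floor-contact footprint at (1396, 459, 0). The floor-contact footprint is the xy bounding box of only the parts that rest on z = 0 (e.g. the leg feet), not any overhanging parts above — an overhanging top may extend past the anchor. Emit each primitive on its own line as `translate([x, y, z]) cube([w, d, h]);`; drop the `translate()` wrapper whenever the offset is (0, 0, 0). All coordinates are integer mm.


translate([182, 366, 0]) cube([2428, 186, 14]);
translate([182, 453, 14]) cube([2428, 12, 296]);
translate([182, 366, 310]) cube([2428, 186, 14]);


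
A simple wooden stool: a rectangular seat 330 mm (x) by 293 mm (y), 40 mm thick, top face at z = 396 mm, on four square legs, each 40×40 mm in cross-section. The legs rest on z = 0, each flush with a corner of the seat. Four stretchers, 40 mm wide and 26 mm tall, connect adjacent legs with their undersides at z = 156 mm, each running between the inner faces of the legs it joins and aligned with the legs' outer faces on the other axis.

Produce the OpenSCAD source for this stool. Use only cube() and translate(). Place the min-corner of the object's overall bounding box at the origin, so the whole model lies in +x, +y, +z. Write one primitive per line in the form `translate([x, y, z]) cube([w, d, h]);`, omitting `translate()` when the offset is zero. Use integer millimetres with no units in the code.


translate([0, 0, 356]) cube([330, 293, 40]);
cube([40, 40, 356]);
translate([290, 0, 0]) cube([40, 40, 356]);
translate([0, 253, 0]) cube([40, 40, 356]);
translate([290, 253, 0]) cube([40, 40, 356]);
translate([40, 0, 156]) cube([250, 40, 26]);
translate([40, 253, 156]) cube([250, 40, 26]);
translate([0, 40, 156]) cube([40, 213, 26]);
translate([290, 40, 156]) cube([40, 213, 26]);


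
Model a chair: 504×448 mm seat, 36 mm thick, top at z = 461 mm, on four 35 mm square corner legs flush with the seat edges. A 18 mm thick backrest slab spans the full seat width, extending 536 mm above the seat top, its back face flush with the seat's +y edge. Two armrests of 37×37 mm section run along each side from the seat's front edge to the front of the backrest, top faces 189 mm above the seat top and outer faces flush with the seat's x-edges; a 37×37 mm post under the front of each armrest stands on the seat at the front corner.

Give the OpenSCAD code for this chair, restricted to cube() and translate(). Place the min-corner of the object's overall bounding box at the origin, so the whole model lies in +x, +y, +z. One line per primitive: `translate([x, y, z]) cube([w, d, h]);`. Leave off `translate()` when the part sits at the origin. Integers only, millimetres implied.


// leg_h = 461 - 36 = 425
// arm post h = 189 - 37 = 152
translate([0, 0, 425]) cube([504, 448, 36]);
cube([35, 35, 425]);
translate([469, 0, 0]) cube([35, 35, 425]);
translate([0, 413, 0]) cube([35, 35, 425]);
translate([469, 413, 0]) cube([35, 35, 425]);
translate([0, 430, 461]) cube([504, 18, 536]);
translate([0, 0, 613]) cube([37, 430, 37]);
translate([467, 0, 613]) cube([37, 430, 37]);
translate([0, 0, 461]) cube([37, 37, 152]);
translate([467, 0, 461]) cube([37, 37, 152]);


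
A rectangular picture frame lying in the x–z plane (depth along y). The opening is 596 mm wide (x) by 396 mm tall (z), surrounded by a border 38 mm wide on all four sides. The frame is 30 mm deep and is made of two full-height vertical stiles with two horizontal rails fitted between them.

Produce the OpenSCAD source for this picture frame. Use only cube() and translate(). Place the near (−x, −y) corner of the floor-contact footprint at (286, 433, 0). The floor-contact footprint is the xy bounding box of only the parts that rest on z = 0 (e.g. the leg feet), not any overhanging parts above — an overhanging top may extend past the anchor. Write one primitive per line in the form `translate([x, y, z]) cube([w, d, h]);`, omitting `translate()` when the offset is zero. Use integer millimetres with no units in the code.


translate([286, 433, 0]) cube([38, 30, 472]);
translate([920, 433, 0]) cube([38, 30, 472]);
translate([324, 433, 0]) cube([596, 30, 38]);
translate([324, 433, 434]) cube([596, 30, 38]);


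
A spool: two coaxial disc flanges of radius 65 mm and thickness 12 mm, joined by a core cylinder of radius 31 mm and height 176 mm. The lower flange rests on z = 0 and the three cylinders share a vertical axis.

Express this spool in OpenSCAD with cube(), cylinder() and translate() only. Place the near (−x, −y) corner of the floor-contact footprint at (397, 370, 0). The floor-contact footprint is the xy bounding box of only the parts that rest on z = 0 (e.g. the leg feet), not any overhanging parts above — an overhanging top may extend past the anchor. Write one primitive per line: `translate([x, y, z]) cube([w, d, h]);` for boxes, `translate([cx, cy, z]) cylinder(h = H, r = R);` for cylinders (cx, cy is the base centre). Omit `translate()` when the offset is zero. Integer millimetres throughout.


translate([462, 435, 0]) cylinder(h = 12, r = 65);
translate([462, 435, 12]) cylinder(h = 176, r = 31);
translate([462, 435, 188]) cylinder(h = 12, r = 65);


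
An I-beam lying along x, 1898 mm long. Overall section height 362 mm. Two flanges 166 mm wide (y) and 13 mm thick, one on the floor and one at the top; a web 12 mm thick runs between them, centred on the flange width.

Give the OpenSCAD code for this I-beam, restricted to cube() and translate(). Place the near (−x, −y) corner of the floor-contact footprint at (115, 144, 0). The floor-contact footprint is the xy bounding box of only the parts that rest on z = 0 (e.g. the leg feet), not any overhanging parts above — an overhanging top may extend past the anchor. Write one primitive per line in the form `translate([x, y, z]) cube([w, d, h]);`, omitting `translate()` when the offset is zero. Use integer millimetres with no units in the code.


translate([115, 144, 0]) cube([1898, 166, 13]);
translate([115, 221, 13]) cube([1898, 12, 336]);
translate([115, 144, 349]) cube([1898, 166, 13]);


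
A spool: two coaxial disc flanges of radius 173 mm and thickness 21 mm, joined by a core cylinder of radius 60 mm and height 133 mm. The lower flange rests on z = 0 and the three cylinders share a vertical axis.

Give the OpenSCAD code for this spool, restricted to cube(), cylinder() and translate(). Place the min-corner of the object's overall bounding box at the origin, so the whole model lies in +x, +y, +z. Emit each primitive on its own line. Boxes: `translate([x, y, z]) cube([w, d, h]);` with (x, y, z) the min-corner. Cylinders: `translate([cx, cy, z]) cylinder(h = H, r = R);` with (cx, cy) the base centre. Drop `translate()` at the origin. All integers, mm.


translate([173, 173, 0]) cylinder(h = 21, r = 173);
translate([173, 173, 21]) cylinder(h = 133, r = 60);
translate([173, 173, 154]) cylinder(h = 21, r = 173);


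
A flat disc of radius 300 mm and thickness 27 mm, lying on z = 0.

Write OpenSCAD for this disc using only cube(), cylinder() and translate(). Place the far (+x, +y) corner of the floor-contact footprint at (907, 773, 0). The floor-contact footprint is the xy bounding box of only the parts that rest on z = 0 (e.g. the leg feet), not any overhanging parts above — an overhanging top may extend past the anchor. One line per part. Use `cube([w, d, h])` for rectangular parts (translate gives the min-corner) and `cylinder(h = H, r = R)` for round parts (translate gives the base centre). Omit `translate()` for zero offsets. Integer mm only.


translate([607, 473, 0]) cylinder(h = 27, r = 300);


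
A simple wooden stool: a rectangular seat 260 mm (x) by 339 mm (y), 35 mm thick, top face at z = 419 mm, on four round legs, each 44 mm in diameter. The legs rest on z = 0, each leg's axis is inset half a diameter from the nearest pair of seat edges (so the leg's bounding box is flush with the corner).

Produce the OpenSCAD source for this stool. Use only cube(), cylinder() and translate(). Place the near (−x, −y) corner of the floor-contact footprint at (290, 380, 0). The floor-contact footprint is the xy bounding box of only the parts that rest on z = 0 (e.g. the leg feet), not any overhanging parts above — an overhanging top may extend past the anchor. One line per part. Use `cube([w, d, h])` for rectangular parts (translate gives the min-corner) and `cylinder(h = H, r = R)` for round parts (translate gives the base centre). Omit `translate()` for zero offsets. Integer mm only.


translate([290, 380, 384]) cube([260, 339, 35]);
translate([312, 402, 0]) cylinder(h = 384, r = 22);
translate([528, 402, 0]) cylinder(h = 384, r = 22);
translate([312, 697, 0]) cylinder(h = 384, r = 22);
translate([528, 697, 0]) cylinder(h = 384, r = 22);


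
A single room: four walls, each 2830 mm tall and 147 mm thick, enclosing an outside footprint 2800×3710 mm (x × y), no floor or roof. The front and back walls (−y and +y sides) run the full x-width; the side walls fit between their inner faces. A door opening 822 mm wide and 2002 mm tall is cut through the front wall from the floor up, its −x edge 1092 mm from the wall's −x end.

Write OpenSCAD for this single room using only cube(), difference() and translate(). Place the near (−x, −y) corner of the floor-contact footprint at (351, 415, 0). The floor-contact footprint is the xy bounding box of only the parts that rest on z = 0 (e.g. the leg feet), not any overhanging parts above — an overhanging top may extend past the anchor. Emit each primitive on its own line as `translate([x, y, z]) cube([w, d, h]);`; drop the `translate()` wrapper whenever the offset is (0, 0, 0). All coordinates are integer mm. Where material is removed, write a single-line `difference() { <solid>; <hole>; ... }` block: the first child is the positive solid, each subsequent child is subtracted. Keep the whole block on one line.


difference() { translate([351, 415, 0]) cube([2800, 147, 2830]); translate([1443, 415, 0]) cube([822, 147, 2002]); }
translate([351, 3978, 0]) cube([2800, 147, 2830]);
translate([351, 562, 0]) cube([147, 3416, 2830]);
translate([3004, 562, 0]) cube([147, 3416, 2830]);


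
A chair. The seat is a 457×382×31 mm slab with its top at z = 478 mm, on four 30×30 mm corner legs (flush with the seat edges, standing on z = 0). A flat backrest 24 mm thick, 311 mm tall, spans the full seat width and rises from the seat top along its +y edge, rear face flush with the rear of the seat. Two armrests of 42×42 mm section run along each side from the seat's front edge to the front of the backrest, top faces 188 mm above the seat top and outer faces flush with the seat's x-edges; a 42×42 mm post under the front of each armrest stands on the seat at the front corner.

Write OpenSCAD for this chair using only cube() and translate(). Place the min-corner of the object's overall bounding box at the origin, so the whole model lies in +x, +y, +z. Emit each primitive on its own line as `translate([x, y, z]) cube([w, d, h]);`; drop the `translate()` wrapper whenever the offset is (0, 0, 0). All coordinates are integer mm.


translate([0, 0, 447]) cube([457, 382, 31]);
cube([30, 30, 447]);
translate([427, 0, 0]) cube([30, 30, 447]);
translate([0, 352, 0]) cube([30, 30, 447]);
translate([427, 352, 0]) cube([30, 30, 447]);
translate([0, 358, 478]) cube([457, 24, 311]);
translate([0, 0, 624]) cube([42, 358, 42]);
translate([415, 0, 624]) cube([42, 358, 42]);
translate([0, 0, 478]) cube([42, 42, 146]);
translate([415, 0, 478]) cube([42, 42, 146]);


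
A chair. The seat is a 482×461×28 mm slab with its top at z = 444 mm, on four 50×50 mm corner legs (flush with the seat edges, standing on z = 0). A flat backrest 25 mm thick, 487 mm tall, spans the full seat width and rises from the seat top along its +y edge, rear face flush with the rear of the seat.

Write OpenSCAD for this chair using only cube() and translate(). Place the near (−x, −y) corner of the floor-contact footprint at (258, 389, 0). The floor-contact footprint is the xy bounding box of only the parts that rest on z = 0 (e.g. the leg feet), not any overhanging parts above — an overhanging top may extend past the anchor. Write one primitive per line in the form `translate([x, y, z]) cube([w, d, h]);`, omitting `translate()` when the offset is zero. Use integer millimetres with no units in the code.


// leg_h = 444 - 28 = 416
translate([258, 389, 416]) cube([482, 461, 28]);
translate([258, 389, 0]) cube([50, 50, 416]);
translate([690, 389, 0]) cube([50, 50, 416]);
translate([258, 800, 0]) cube([50, 50, 416]);
translate([690, 800, 0]) cube([50, 50, 416]);
translate([258, 825, 444]) cube([482, 25, 487]);


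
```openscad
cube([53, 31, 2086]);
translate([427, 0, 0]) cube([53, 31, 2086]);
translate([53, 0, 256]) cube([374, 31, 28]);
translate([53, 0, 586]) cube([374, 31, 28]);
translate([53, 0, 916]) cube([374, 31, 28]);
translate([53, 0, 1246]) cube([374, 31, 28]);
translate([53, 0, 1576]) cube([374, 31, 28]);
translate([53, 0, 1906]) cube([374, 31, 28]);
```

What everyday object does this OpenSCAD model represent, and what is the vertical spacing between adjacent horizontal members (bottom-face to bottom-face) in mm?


A ladder. The rung spacing is 330 mm.

Two tall 53×31 posts with 6 short bars between them — a ladder. Adjacent rungs sit at z = 256 and z = 586, so the spacing is 586 − 256 = 330 mm.


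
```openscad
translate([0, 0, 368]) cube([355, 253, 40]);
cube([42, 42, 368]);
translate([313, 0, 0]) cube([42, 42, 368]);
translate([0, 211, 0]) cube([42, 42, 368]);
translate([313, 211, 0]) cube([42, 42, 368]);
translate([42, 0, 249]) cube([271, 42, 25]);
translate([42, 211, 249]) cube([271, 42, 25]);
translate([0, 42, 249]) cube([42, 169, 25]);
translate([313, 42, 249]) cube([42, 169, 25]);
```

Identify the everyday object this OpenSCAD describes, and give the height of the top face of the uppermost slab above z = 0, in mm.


A stool. The seat height is 408 mm.

A 355×253×40 slab at z = 368 on four corner posts — a stool. The seat top is 368 + 40 = 408 mm.


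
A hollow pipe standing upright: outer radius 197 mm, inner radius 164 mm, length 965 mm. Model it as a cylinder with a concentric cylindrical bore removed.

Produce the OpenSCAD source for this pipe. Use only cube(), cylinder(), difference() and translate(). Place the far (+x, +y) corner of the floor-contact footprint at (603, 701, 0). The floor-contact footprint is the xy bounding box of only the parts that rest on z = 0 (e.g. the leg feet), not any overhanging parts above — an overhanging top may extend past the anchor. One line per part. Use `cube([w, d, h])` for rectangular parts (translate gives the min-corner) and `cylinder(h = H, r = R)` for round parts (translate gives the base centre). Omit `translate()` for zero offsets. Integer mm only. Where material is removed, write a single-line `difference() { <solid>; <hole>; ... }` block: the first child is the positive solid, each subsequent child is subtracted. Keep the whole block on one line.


difference() { translate([406, 504, 0]) cylinder(h = 965, r = 197); translate([406, 504, 0]) cylinder(h = 965, r = 164); }


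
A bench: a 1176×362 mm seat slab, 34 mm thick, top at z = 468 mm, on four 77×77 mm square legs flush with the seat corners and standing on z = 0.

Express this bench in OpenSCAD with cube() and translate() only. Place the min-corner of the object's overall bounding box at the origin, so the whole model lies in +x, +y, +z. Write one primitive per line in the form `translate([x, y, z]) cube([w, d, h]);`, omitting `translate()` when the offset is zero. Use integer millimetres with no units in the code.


translate([0, 0, 434]) cube([1176, 362, 34]);
cube([77, 77, 434]);
translate([0, 285, 0]) cube([77, 77, 434]);
translate([1099, 0, 0]) cube([77, 77, 434]);
translate([1099, 285, 0]) cube([77, 77, 434]);


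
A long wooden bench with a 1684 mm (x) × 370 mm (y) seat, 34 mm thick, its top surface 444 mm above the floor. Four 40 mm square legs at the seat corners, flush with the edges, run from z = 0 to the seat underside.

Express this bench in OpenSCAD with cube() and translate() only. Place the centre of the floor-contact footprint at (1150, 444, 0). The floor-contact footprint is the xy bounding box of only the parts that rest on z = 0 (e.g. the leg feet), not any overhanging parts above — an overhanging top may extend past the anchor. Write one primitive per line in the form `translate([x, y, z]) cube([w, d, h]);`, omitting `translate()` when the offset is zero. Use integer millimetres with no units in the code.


translate([308, 259, 410]) cube([1684, 370, 34]);
translate([308, 259, 0]) cube([40, 40, 410]);
translate([308, 589, 0]) cube([40, 40, 410]);
translate([1952, 259, 0]) cube([40, 40, 410]);
translate([1952, 589, 0]) cube([40, 40, 410]);


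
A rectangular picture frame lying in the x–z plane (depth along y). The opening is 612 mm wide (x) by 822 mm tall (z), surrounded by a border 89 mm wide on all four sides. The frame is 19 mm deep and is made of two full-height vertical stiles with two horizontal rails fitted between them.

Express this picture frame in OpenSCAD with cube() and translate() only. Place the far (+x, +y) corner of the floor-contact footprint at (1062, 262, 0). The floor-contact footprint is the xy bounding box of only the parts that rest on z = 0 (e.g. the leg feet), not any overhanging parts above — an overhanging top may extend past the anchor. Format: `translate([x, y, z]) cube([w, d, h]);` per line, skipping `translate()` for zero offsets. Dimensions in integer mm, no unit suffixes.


translate([272, 243, 0]) cube([89, 19, 1000]);
translate([973, 243, 0]) cube([89, 19, 1000]);
translate([361, 243, 0]) cube([612, 19, 89]);
translate([361, 243, 911]) cube([612, 19, 89]);


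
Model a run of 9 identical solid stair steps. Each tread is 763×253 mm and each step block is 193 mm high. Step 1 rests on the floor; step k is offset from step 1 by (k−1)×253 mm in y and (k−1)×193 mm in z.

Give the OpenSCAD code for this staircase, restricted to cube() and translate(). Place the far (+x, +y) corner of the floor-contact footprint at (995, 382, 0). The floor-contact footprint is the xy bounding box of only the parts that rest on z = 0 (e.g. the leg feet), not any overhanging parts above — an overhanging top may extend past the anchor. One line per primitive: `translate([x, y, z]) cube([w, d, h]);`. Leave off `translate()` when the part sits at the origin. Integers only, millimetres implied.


translate([232, 129, 0]) cube([763, 253, 193]);
translate([232, 382, 193]) cube([763, 253, 193]);
translate([232, 635, 386]) cube([763, 253, 193]);
translate([232, 888, 579]) cube([763, 253, 193]);
translate([232, 1141, 772]) cube([763, 253, 193]);
translate([232, 1394, 965]) cube([763, 253, 193]);
translate([232, 1647, 1158]) cube([763, 253, 193]);
translate([232, 1900, 1351]) cube([763, 253, 193]);
translate([232, 2153, 1544]) cube([763, 253, 193]);


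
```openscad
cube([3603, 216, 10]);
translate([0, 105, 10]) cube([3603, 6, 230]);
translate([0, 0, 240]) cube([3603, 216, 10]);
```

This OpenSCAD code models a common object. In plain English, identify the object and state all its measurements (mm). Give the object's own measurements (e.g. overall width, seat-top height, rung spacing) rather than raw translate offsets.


An I-beam lying along x, 3603 mm long. Overall section height 250 mm. Two flanges 216 mm wide (y) and 10 mm thick, one on the floor and one at the top; a web 6 mm thick runs between them, centred on the flange width.


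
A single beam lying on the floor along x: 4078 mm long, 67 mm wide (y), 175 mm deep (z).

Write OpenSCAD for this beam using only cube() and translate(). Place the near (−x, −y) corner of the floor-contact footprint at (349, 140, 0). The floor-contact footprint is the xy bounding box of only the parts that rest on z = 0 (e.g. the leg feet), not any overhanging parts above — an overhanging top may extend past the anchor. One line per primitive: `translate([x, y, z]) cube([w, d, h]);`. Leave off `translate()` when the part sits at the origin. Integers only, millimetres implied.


translate([349, 140, 0]) cube([4078, 67, 175]);


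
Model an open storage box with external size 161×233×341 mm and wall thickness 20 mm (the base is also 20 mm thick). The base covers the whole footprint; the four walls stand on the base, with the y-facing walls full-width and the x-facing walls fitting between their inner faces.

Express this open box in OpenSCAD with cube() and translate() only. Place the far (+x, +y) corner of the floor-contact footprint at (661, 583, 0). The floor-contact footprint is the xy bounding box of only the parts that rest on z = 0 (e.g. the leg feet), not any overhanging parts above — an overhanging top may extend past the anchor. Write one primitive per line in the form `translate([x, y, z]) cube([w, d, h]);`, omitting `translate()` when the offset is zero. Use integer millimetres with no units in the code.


translate([500, 350, 0]) cube([161, 233, 20]);
translate([500, 350, 20]) cube([161, 20, 321]);
translate([500, 563, 20]) cube([161, 20, 321]);
translate([500, 370, 20]) cube([20, 193, 321]);
translate([641, 370, 20]) cube([20, 193, 321]);


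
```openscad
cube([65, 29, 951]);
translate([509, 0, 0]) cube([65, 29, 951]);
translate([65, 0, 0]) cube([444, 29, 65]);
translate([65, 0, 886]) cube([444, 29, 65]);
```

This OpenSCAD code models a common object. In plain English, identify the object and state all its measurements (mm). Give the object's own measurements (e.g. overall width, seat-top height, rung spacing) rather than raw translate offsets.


A rectangular picture frame lying in the x–z plane (depth along y). The opening is 444 mm wide (x) by 821 mm tall (z), surrounded by a border 65 mm wide on all four sides. The frame is 29 mm deep and is made of two full-height vertical stiles with two horizontal rails fitted between them.


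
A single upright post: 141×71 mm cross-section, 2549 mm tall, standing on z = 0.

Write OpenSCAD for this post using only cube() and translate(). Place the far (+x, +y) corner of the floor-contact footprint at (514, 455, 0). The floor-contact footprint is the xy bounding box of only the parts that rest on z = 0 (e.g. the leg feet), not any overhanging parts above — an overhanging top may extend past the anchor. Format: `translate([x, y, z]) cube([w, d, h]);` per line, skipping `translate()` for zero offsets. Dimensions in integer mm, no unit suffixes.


translate([373, 384, 0]) cube([141, 71, 2549]);


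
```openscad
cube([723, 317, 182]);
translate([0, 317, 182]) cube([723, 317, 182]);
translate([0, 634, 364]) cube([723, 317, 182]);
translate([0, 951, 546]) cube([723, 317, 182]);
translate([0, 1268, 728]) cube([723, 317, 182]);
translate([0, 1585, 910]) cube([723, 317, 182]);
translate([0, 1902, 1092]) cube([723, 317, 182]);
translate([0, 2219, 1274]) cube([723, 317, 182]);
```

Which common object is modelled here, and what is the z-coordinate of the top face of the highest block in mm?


A staircase. The total rise is 1456 mm.

8 identical blocks, each offset up and back from the previous — a staircase. Each step is 182 mm tall and there are 8 of them, so the total rise is 8 × 182 = 1456 mm.


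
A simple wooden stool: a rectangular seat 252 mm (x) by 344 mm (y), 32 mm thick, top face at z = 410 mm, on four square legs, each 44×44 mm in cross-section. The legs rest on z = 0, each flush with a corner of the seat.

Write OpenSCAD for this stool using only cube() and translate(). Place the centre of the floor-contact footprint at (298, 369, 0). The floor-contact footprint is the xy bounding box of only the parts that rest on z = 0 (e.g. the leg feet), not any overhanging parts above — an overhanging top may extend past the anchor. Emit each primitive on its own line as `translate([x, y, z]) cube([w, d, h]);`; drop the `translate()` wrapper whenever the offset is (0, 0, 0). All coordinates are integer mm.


// leg_h = 410 - 32 = 378
translate([172, 197, 378]) cube([252, 344, 32]);
translate([172, 197, 0]) cube([44, 44, 378]);
translate([380, 197, 0]) cube([44, 44, 378]);
translate([172, 497, 0]) cube([44, 44, 378]);
translate([380, 497, 0]) cube([44, 44, 378]);


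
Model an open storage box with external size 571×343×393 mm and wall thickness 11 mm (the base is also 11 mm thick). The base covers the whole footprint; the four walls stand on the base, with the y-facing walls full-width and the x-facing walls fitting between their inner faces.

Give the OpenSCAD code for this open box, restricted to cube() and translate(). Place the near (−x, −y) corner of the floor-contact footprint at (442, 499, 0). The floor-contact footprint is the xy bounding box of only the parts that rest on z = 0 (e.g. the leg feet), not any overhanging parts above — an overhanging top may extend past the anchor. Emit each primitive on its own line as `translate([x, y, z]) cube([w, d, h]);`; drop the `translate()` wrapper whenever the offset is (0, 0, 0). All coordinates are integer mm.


translate([442, 499, 0]) cube([571, 343, 11]);
translate([442, 499, 11]) cube([571, 11, 382]);
translate([442, 831, 11]) cube([571, 11, 382]);
translate([442, 510, 11]) cube([11, 321, 382]);
translate([1002, 510, 11]) cube([11, 321, 382]);


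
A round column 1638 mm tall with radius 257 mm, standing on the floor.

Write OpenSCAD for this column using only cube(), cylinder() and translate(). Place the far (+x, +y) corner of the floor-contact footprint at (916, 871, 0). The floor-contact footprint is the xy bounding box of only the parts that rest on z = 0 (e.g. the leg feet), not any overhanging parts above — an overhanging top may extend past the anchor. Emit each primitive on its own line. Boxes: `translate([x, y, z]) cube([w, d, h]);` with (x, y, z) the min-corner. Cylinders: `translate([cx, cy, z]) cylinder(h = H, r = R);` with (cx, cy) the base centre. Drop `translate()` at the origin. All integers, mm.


translate([659, 614, 0]) cylinder(h = 1638, r = 257);


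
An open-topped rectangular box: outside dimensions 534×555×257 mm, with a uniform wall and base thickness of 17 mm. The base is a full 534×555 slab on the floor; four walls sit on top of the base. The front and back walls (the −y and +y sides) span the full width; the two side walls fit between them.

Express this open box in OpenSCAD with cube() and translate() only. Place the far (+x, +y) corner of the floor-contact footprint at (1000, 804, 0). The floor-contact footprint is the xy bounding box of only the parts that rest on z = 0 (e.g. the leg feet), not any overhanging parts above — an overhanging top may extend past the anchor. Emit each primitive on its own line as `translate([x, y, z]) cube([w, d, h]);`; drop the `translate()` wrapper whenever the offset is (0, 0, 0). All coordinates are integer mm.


translate([466, 249, 0]) cube([534, 555, 17]);
translate([466, 249, 17]) cube([534, 17, 240]);
translate([466, 787, 17]) cube([534, 17, 240]);
translate([466, 266, 17]) cube([17, 521, 240]);
translate([983, 266, 17]) cube([17, 521, 240]);
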